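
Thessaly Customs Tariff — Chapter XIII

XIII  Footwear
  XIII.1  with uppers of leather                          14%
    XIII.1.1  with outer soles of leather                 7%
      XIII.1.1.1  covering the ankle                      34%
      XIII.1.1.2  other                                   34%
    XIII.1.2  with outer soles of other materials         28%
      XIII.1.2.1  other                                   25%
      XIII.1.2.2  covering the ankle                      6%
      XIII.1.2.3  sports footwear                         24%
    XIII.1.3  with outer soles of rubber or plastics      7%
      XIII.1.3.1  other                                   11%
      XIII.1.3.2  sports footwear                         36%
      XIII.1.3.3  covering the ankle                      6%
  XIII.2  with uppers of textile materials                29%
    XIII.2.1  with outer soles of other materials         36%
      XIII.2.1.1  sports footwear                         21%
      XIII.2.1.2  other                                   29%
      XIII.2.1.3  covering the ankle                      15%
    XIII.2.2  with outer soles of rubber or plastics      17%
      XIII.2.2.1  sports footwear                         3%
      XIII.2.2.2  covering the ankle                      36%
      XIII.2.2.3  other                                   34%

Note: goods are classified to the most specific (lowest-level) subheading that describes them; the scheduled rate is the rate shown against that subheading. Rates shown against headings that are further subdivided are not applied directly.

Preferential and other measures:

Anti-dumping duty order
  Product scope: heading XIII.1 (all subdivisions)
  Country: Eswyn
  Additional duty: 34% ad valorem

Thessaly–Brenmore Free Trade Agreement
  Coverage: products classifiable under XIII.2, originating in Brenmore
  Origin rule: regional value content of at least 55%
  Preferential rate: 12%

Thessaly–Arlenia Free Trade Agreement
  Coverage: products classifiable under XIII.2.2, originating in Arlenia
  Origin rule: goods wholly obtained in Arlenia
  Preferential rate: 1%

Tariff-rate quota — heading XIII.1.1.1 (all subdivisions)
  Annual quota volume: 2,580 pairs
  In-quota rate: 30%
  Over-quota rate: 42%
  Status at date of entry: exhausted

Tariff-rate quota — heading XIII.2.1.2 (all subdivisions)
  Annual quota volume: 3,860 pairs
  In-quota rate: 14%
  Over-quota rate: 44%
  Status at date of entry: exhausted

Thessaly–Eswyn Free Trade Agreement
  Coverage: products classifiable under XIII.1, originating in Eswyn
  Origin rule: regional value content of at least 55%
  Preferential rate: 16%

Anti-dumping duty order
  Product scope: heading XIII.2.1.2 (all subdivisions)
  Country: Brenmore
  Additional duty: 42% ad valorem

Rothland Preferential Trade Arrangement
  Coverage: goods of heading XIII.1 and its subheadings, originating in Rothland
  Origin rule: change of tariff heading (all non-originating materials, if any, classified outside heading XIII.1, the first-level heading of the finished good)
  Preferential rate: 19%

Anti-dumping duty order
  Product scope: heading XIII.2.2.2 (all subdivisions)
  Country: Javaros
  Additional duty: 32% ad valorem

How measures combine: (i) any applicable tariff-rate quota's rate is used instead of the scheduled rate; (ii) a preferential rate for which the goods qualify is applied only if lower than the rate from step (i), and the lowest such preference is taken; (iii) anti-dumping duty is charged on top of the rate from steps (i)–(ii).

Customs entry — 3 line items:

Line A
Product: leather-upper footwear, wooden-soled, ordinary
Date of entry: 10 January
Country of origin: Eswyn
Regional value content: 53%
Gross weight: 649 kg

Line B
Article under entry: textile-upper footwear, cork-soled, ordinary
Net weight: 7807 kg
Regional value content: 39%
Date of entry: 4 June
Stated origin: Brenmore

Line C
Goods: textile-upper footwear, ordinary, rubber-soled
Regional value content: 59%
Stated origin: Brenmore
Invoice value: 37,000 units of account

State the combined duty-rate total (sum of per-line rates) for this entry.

Line A: leather-upper → XIII.1; wooden-soled → XIII.1.2; ordinary → XIII.1.2.1. Scheduled 25%. Eswyn agreement on XIII.1: RVC < 55%; anti-dumping (Eswyn, XIII.1): +34%; total 25% + 34% = 59%. → 59%.
Line B: textile-upper → XIII.2; cork-soled → XIII.2.1; ordinary → XIII.2.1.2. Scheduled 29%. quota on XIII.2.1.2 exhausted → over-quota 44%; Brenmore agreement on XIII.2: RVC < 55%; anti-dumping (Brenmore, XIII.2.1.2): +42%; total 44% + 42% = 86%. → 86%.
Line C: textile-upper → XIII.2; rubber-soled → XIII.2.2; ordinary → XIII.2.2.3. Scheduled 34%. Brenmore agreement on XIII.2: RVC ≥ 55% → 12% available; preferential 12%. → 12%.
Sum: 59% + 86% + 12% = 157%.

157%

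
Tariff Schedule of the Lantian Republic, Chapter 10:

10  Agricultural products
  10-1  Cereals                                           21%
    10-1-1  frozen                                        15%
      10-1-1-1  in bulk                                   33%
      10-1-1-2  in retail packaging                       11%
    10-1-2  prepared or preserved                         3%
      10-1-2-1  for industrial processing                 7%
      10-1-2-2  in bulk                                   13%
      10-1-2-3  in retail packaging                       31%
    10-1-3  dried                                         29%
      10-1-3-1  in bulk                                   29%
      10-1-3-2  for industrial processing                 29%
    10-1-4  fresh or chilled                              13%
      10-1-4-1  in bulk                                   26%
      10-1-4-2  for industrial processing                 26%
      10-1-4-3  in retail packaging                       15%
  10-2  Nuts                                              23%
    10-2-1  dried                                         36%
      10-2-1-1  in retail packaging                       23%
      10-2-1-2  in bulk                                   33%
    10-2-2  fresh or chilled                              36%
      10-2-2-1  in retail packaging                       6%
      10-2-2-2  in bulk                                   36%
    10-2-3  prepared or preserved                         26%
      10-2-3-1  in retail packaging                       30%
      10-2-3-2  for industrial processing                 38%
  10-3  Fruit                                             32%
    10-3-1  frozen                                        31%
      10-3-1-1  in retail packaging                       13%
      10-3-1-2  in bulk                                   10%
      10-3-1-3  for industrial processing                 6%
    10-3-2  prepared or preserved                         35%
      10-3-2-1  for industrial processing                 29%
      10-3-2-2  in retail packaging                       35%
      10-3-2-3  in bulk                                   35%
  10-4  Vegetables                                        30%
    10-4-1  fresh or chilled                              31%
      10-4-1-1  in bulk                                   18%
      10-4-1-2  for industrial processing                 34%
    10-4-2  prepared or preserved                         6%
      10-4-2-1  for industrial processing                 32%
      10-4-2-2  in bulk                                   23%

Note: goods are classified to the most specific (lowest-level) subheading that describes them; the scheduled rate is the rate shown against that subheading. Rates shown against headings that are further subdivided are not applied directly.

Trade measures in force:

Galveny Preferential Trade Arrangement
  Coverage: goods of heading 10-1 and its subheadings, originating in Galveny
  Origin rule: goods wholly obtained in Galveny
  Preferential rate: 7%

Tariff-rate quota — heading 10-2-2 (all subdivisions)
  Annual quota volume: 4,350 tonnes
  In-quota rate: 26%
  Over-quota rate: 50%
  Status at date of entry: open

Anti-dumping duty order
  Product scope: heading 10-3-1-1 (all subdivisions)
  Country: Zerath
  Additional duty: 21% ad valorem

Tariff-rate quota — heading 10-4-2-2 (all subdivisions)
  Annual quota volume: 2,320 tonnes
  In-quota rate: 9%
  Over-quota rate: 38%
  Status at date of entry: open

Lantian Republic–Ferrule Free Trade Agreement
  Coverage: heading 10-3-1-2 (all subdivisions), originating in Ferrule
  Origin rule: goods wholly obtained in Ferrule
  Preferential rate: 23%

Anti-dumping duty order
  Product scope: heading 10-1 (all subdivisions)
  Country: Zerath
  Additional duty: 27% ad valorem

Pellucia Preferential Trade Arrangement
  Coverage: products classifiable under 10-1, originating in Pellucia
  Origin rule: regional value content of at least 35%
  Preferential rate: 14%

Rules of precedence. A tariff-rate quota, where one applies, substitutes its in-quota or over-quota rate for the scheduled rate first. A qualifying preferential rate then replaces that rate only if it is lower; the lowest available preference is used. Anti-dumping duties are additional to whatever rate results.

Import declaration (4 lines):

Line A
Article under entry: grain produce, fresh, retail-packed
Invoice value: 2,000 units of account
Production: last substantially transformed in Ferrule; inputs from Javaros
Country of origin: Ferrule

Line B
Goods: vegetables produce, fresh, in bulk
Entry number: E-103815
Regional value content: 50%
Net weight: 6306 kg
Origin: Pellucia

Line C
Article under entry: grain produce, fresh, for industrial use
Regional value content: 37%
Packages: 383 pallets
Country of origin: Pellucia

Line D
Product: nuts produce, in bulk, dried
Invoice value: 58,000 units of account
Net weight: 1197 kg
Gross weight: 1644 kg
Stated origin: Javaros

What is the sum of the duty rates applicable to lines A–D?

Line A: grain → 10-1; fresh → 10-1-4; retail-packed → 10-1-4-3. Scheduled 15%. Ferrule agreement on 10-3-1-2: 10-1-4-3 not covered. → 15%.
Line B: vegetables → 10-4; fresh → 10-4-1; in bulk → 10-4-1-1. Scheduled 18%. Pellucia agreement on 10-1: 10-4-1-1 not covered. → 18%.
Line C: grain → 10-1; fresh → 10-1-4; for industrial use → 10-1-4-2. Scheduled 26%. Pellucia agreement on 10-1: RVC ≥ 35% → 14% available; preferential 14%. → 14%.
Line D: nuts → 10-2; dried → 10-2-1; in bulk → 10-2-1-2. Scheduled 33%. No special measure applies. → 33%.
Sum: 15% + 18% + 14% + 33% = 80%.

80%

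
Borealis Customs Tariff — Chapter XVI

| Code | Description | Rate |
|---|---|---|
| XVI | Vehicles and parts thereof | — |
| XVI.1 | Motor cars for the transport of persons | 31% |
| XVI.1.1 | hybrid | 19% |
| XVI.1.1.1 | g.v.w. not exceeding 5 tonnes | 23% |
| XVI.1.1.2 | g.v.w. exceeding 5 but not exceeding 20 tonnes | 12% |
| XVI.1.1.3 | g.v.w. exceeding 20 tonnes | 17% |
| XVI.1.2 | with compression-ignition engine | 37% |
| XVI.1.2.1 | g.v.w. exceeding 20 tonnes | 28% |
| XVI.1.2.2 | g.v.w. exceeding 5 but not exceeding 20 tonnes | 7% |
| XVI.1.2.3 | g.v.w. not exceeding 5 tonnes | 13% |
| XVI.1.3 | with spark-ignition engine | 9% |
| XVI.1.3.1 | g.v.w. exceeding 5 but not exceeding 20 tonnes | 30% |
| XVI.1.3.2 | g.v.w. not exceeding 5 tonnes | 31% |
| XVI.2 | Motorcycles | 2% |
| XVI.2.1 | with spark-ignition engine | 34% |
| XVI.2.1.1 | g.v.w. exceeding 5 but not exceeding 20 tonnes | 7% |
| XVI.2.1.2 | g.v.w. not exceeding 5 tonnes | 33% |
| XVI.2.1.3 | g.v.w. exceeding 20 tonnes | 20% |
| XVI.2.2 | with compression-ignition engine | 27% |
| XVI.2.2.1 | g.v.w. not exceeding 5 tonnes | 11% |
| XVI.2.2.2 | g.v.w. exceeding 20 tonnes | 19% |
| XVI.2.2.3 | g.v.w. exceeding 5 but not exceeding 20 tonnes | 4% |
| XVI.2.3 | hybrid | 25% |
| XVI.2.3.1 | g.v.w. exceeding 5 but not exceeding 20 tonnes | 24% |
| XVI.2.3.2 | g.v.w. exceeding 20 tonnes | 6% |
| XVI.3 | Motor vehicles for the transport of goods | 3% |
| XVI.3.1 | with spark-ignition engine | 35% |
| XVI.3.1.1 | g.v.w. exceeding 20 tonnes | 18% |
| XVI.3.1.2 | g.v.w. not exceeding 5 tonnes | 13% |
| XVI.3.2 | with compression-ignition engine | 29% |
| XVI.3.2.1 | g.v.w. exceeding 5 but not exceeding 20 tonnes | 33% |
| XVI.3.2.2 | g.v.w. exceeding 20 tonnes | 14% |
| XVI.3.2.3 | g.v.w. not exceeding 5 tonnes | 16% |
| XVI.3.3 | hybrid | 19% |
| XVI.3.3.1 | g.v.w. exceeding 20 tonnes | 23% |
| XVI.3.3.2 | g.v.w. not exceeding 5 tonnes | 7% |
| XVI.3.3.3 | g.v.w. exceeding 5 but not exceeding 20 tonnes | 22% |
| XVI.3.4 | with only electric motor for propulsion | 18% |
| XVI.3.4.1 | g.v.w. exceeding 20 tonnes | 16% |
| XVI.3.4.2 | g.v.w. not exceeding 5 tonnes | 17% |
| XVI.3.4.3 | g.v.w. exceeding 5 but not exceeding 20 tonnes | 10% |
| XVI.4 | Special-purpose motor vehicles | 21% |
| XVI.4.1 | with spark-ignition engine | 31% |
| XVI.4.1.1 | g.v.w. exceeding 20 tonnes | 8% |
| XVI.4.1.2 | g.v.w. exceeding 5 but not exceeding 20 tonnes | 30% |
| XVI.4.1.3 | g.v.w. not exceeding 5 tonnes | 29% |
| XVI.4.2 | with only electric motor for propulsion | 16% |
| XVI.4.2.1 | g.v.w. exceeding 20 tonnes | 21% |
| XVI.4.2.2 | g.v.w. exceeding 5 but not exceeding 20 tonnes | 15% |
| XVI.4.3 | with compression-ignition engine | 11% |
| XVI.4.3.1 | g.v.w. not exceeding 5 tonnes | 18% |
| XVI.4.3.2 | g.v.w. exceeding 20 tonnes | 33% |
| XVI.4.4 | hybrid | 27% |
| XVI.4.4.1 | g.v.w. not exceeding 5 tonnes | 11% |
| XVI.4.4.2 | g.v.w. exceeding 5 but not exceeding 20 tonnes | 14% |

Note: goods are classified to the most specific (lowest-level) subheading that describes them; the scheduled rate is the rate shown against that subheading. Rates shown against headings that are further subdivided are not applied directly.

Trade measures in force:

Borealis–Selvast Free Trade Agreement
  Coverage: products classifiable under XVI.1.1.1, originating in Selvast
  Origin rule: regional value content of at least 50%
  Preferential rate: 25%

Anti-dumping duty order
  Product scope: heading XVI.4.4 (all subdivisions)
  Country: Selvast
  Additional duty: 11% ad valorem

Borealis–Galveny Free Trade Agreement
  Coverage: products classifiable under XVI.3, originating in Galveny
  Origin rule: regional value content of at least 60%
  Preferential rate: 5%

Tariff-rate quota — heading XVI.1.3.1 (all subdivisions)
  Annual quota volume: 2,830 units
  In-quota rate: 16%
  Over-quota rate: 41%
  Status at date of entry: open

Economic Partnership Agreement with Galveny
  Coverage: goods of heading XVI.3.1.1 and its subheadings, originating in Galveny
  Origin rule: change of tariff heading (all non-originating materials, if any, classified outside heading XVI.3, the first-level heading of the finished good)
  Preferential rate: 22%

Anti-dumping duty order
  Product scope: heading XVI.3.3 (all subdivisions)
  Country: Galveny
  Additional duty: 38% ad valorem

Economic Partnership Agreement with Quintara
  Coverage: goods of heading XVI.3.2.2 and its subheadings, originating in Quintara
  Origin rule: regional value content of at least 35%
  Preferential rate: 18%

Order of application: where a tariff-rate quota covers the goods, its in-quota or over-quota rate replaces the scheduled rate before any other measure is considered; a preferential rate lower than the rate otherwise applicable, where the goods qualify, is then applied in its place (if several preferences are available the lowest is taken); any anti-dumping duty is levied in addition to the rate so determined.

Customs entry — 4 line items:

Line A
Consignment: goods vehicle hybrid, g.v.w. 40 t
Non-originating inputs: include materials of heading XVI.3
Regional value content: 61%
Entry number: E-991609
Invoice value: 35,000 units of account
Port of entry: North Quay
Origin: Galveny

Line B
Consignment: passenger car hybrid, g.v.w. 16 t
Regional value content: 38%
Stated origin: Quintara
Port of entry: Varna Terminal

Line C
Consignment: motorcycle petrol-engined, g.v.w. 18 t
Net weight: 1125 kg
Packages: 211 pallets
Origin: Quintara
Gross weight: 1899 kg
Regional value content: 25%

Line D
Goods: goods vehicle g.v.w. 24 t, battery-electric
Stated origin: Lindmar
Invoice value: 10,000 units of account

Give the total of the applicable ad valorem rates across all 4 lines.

Line A: goods vehicle → XVI.3; hybrid → XVI.3.3; g.v.w. 40 t → XVI.3.3.1. Scheduled 23%. Galveny agreement on XVI.3: RVC ≥ 60% → 5% available; Galveny agreement on XVI.3.1.1: XVI.3.3.1 not covered; preferential 5%; anti-dumping (Galveny, XVI.3.3): +38%; total 5% + 38% = 43%. → 43%.
Line B: passenger car → XVI.1; hybrid → XVI.1.1; g.v.w. 16 t → XVI.1.1.2. Scheduled 12%. Quintara agreement on XVI.3.2.2: XVI.1.1.2 not covered. → 12%.
Line C: motorcycle → XVI.2; petrol-engined → XVI.2.1; g.v.w. 18 t → XVI.2.1.1. Scheduled 7%. Quintara agreement on XVI.3.2.2: XVI.2.1.1 not covered. → 7%.
Line D: goods vehicle → XVI.3; battery-electric → XVI.3.4; g.v.w. 24 t → XVI.3.4.1. Scheduled 16%. No special measure applies. → 16%.
Sum: 43% + 12% + 7% + 16% = 78%.

78%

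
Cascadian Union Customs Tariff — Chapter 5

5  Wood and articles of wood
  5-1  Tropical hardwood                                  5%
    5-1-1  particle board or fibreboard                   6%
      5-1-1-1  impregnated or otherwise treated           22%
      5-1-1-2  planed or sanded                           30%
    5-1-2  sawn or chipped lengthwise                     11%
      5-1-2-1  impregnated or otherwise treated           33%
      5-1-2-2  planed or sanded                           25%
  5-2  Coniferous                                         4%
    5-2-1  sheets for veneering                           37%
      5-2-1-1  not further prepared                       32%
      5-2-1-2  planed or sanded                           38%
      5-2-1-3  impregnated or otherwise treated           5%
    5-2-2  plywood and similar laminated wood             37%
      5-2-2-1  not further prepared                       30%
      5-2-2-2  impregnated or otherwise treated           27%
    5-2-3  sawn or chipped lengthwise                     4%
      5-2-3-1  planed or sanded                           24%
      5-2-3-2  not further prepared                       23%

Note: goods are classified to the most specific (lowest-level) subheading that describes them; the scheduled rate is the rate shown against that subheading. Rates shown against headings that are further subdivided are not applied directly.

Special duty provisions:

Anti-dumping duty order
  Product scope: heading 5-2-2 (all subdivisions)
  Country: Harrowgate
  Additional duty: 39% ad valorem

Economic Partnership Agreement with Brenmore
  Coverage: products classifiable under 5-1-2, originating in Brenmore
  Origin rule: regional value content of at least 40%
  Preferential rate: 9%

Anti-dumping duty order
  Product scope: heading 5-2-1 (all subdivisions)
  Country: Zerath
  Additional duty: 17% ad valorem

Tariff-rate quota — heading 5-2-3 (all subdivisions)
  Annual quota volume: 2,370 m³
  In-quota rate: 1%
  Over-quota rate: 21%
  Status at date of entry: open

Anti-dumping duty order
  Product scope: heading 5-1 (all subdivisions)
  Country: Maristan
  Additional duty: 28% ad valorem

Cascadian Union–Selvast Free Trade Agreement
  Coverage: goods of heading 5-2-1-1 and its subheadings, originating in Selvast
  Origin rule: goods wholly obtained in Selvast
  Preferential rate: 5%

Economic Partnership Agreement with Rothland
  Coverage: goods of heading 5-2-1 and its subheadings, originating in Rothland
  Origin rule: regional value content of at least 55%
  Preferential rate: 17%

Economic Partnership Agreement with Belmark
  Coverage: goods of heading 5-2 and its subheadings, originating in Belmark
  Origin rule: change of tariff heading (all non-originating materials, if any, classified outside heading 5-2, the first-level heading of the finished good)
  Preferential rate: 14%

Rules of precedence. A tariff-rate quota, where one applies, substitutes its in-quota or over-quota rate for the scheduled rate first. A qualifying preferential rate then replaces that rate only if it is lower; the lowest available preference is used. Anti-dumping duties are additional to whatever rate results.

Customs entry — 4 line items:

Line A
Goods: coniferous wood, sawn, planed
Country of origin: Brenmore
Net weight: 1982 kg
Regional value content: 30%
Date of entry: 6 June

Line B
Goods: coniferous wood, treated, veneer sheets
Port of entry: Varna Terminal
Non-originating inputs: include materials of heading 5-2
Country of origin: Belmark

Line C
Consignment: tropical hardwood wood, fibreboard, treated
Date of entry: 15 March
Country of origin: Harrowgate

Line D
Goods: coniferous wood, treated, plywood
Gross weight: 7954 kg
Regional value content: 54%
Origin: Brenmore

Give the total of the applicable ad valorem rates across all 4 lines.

55%

Line A: coniferous → 5-2; sawn → 5-2-3; planed → 5-2-3-1. Scheduled 24%. quota on 5-2-3 open → in-quota 1%; Brenmore agreement on 5-1-2: 5-2-3-1 not covered. → 1%.
Line B: coniferous → 5-2; veneer sheets → 5-2-1; treated → 5-2-1-3. Scheduled 5%. Belmark agreement on 5-2: CTH not met. → 5%.
Line C: tropical hardwood → 5-1; fibreboard → 5-1-1; treated → 5-1-1-1. Scheduled 22%. No special measure applies. → 22%.
Line D: coniferous → 5-2; plywood → 5-2-2; treated → 5-2-2-2. Scheduled 27%. Brenmore agreement on 5-1-2: 5-2-2-2 not covered. → 27%.
Sum: 1% + 5% + 22% + 27% = 55%.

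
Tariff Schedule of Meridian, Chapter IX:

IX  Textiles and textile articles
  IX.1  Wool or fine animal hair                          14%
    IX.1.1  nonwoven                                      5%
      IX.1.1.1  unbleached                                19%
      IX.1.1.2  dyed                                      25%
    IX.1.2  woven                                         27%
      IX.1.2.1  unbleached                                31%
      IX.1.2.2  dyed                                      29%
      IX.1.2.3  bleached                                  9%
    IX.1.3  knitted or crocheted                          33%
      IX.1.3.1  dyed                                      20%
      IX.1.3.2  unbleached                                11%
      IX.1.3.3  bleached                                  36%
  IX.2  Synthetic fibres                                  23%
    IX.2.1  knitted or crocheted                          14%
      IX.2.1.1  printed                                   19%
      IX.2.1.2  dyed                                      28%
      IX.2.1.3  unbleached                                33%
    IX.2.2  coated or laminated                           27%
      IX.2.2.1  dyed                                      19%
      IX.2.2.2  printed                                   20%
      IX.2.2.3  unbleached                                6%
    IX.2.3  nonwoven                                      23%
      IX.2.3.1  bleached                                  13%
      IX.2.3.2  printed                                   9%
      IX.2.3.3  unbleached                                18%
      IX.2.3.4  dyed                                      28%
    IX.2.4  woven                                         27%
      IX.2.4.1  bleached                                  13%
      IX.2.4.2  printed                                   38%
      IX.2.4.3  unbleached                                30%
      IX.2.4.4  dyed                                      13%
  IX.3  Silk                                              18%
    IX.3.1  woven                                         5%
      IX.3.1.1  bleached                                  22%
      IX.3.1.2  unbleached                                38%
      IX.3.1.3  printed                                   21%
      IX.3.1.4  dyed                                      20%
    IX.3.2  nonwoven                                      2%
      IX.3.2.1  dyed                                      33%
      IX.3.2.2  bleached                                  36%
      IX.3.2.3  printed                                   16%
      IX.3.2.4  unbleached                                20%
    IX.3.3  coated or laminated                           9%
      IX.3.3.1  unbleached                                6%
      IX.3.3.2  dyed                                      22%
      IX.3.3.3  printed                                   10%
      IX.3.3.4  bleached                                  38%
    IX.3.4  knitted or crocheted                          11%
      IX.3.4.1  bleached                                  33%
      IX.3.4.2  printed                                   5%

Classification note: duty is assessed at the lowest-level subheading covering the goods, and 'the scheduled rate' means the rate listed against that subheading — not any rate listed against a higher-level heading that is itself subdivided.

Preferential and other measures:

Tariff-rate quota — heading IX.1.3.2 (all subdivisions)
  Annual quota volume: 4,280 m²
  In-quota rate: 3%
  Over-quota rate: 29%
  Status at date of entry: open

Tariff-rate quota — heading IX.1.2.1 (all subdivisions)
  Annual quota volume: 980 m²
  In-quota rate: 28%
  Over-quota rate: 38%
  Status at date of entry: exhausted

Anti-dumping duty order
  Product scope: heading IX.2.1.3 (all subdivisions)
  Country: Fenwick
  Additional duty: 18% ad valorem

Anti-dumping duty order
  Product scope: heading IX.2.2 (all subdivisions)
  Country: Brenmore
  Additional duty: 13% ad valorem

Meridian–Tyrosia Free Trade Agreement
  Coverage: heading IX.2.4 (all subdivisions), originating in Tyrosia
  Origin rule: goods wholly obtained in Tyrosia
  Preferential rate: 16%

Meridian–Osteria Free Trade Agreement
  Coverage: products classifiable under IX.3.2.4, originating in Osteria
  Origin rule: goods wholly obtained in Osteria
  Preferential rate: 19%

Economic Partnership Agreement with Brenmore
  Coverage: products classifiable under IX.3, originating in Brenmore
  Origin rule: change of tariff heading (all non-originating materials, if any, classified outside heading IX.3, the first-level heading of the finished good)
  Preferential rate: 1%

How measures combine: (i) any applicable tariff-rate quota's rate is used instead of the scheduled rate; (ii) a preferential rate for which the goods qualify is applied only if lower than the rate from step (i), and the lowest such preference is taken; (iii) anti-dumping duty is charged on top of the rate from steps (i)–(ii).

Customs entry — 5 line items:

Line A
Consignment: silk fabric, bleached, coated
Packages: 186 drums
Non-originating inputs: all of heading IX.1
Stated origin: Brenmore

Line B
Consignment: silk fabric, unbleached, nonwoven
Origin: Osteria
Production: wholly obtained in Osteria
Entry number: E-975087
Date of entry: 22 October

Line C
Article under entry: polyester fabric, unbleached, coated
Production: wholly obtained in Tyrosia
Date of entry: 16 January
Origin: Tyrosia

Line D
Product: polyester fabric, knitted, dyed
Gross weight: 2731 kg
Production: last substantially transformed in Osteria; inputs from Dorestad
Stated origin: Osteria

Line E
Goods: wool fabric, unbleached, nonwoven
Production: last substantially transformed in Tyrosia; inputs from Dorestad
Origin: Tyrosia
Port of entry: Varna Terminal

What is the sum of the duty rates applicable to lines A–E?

73%

Line A: silk → IX.3; coated → IX.3.3; bleached → IX.3.3.4. Scheduled 38%. Brenmore agreement on IX.3: CTH met → 1% available; preferential 1%. → 1%.
Line B: silk → IX.3; nonwoven → IX.3.2; unbleached → IX.3.2.4. Scheduled 20%. Osteria agreement on IX.3.2.4: wholly obtained → 19% available; preferential 19%. → 19%.
Line C: polyester → IX.2; coated → IX.2.2; unbleached → IX.2.2.3. Scheduled 6%. Tyrosia agreement on IX.2.4: IX.2.2.3 not covered. → 6%.
Line D: polyester → IX.2; knitted → IX.2.1; dyed → IX.2.1.2. Scheduled 28%. Osteria agreement on IX.3.2.4: IX.2.1.2 not covered. → 28%.
Line E: wool → IX.1; nonwoven → IX.1.1; unbleached → IX.1.1.1. Scheduled 19%. Tyrosia agreement on IX.2.4: IX.1.1.1 not covered. → 19%.
Sum: 1% + 19% + 6% + 28% + 19% = 73%.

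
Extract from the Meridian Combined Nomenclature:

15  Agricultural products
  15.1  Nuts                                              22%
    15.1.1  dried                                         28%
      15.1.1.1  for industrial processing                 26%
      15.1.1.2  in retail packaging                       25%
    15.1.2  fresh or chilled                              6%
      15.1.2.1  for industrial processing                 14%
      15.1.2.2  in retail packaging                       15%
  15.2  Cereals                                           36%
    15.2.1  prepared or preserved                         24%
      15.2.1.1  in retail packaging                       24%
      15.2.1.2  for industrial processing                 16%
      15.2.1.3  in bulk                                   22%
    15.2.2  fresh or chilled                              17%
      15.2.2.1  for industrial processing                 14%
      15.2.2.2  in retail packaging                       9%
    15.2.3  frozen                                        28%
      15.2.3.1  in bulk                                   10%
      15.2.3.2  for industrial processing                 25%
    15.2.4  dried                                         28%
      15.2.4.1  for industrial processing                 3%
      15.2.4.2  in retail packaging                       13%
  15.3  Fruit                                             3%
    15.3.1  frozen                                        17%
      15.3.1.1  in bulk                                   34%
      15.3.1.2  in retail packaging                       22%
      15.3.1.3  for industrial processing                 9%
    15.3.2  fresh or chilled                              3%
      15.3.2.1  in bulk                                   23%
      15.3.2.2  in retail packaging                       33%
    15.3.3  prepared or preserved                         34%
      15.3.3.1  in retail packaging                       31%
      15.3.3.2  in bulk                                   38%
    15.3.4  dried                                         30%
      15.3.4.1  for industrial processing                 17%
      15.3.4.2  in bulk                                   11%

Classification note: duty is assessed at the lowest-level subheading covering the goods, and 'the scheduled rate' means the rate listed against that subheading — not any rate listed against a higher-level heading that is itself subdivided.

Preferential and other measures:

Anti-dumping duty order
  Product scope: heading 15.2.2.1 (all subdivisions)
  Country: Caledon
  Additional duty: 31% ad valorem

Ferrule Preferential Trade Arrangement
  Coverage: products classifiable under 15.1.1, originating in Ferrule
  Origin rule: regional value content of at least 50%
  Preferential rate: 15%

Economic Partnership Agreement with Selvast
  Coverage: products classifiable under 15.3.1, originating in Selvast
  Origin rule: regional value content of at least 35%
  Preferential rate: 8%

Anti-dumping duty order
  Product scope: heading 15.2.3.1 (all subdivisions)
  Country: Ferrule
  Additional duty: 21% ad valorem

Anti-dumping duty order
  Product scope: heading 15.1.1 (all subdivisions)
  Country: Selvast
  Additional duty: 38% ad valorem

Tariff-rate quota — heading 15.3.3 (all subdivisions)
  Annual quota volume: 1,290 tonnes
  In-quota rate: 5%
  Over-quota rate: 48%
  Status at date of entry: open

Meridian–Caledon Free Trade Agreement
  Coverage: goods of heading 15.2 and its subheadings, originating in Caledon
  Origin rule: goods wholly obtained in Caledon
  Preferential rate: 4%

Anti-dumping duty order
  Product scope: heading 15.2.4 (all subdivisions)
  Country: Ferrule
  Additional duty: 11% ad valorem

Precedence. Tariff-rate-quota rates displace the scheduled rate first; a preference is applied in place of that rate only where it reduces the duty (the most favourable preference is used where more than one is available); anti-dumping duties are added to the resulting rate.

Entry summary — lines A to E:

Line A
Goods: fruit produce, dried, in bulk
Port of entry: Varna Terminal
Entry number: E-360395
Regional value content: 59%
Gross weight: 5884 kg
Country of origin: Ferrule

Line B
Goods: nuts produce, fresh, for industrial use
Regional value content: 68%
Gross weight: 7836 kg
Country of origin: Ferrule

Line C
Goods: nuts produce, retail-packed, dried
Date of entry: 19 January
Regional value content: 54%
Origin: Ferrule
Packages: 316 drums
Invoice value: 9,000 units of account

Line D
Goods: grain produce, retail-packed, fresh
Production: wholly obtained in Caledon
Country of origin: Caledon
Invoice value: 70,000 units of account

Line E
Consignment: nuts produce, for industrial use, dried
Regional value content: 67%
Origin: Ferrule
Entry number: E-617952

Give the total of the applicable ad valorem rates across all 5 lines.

Line A: fruit → 15.3; dried → 15.3.4; in bulk → 15.3.4.2. Scheduled 11%. Ferrule agreement on 15.1.1: 15.3.4.2 not covered. → 11%.
Line B: nuts → 15.1; fresh → 15.1.2; for industrial use → 15.1.2.1. Scheduled 14%. Ferrule agreement on 15.1.1: 15.1.2.1 not covered. → 14%.
Line C: nuts → 15.1; dried → 15.1.1; retail-packed → 15.1.1.2. Scheduled 25%. Ferrule agreement on 15.1.1: RVC ≥ 50% → 15% available; preferential 15%. → 15%.
Line D: grain → 15.2; fresh → 15.2.2; retail-packed → 15.2.2.2. Scheduled 9%. Caledon agreement on 15.2: wholly obtained → 4% available; preferential 4%. → 4%.
Line E: nuts → 15.1; dried → 15.1.1; for industrial use → 15.1.1.1. Scheduled 26%. Ferrule agreement on 15.1.1: RVC ≥ 50% → 15% available; preferential 15%. → 15%.
Sum: 11% + 14% + 15% + 4% + 15% = 59%.

59%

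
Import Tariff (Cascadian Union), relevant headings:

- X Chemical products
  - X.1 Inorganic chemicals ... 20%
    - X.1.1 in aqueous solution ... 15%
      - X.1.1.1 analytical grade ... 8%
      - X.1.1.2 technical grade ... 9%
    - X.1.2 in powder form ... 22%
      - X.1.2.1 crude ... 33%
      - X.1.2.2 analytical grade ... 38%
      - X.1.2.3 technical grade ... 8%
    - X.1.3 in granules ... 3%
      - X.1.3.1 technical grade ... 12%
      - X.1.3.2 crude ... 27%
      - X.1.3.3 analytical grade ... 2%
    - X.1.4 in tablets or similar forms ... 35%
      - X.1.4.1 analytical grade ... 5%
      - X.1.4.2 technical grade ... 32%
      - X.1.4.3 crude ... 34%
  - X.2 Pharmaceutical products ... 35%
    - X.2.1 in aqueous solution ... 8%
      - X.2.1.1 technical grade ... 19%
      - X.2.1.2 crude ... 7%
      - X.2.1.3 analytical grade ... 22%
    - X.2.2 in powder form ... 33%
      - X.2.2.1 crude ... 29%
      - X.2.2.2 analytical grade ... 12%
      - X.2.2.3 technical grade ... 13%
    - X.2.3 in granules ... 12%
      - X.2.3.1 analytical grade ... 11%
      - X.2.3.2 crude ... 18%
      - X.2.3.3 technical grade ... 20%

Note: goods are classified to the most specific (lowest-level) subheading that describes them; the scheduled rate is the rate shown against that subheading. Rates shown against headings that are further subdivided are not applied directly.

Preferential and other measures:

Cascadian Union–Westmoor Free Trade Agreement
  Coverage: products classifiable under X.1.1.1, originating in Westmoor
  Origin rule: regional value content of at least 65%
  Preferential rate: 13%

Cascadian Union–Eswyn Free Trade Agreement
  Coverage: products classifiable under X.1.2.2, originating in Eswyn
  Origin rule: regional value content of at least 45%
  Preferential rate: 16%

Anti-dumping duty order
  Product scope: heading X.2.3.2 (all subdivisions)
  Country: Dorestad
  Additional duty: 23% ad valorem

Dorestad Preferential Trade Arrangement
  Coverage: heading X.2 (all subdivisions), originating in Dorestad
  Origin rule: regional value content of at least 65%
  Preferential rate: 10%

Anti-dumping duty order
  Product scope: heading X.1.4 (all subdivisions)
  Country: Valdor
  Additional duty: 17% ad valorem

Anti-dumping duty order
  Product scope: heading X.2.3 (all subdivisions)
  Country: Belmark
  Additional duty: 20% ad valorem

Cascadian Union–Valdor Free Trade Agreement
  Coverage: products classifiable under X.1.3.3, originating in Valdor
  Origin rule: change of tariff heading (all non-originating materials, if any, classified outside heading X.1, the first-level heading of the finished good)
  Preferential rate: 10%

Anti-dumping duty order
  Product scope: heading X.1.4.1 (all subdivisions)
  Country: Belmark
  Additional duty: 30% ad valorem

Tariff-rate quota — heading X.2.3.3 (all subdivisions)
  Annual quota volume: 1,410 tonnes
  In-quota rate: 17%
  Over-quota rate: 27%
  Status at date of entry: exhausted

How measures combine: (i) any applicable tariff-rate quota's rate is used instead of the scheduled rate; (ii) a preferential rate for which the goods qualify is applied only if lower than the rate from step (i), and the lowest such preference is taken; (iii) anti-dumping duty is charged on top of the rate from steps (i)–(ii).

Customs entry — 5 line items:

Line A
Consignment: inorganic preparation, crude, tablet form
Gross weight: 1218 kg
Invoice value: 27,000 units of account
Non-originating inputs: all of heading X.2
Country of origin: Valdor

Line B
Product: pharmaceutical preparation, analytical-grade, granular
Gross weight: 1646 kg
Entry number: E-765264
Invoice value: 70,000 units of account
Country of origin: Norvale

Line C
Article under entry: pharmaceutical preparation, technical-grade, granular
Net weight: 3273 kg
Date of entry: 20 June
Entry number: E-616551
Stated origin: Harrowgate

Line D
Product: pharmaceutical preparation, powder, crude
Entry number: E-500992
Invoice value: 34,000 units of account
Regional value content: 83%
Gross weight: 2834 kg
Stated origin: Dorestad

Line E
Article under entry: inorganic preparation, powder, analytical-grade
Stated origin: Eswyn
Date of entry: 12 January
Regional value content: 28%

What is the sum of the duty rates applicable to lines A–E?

137%

Line A: inorganic → X.1; tablet form → X.1.4; crude → X.1.4.3. Scheduled 34%. Valdor agreement on X.1.3.3: X.1.4.3 not covered; anti-dumping (Valdor, X.1.4): +17%; total 34% + 17% = 51%. → 51%.
Line B: pharmaceutical → X.2; granular → X.2.3; analytical-grade → X.2.3.1. Scheduled 11%. No special measure applies. → 11%.
Line C: pharmaceutical → X.2; granular → X.2.3; technical-grade → X.2.3.3. Scheduled 20%. quota on X.2.3.3 exhausted → over-quota 27%. → 27%.
Line D: pharmaceutical → X.2; powder → X.2.2; crude → X.2.2.1. Scheduled 29%. Dorestad agreement on X.2: RVC ≥ 65% → 10% available; preferential 10%. → 10%.
Line E: inorganic → X.1; powder → X.1.2; analytical-grade → X.1.2.2. Scheduled 38%. Eswyn agreement on X.1.2.2: RVC < 45%. → 38%.
Sum: 51% + 11% + 27% + 10% + 38% = 137%.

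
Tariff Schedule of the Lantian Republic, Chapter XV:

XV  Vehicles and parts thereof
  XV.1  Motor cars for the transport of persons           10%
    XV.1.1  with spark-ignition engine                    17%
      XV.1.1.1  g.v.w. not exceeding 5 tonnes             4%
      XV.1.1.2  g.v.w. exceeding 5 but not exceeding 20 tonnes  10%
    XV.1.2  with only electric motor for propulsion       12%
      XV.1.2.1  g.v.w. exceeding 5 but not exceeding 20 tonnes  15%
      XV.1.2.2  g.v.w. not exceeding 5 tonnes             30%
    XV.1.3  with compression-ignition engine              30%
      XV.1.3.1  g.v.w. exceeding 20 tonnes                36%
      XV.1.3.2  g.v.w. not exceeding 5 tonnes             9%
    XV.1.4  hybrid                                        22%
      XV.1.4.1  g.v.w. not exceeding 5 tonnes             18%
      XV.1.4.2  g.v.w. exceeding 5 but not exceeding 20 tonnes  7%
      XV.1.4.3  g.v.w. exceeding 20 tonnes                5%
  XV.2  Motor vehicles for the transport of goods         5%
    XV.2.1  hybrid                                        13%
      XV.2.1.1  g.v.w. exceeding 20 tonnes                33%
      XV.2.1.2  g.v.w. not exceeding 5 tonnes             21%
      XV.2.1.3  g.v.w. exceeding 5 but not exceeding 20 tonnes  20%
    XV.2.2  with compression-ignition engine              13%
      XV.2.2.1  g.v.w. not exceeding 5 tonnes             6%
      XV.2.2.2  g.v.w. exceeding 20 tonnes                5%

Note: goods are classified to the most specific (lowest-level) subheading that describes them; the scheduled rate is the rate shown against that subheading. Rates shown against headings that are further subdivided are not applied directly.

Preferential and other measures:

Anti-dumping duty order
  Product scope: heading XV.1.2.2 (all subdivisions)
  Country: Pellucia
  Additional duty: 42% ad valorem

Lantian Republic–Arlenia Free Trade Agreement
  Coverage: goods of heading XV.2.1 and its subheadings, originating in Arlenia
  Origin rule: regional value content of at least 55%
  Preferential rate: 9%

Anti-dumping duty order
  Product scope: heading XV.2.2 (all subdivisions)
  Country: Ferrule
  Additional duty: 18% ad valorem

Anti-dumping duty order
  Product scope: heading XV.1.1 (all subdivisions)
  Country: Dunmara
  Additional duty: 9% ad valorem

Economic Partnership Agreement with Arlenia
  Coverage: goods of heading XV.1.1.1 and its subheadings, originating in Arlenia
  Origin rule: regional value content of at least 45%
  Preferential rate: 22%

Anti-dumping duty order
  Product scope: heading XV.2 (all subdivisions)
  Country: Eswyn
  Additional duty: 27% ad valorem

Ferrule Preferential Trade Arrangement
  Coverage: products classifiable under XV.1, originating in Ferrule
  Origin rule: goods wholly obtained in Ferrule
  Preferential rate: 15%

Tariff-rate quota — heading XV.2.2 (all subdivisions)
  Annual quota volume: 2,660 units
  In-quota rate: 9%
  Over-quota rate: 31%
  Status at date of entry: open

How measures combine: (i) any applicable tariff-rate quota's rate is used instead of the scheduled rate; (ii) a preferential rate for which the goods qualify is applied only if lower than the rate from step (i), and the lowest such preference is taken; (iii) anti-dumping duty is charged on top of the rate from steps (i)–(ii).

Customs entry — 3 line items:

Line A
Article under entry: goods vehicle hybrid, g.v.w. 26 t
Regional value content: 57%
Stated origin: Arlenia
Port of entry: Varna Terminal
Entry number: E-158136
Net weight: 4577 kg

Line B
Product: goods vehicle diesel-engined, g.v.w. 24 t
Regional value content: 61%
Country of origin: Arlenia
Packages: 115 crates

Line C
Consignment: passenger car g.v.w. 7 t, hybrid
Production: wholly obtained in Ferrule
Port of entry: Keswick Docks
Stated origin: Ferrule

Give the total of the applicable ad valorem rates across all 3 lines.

25%

Line A: goods vehicle → XV.2; hybrid → XV.2.1; g.v.w. 26 t → XV.2.1.1. Scheduled 33%. Arlenia agreement on XV.2.1: RVC ≥ 55% → 9% available; Arlenia agreement on XV.1.1.1: XV.2.1.1 not covered; preferential 9%. → 9%.
Line B: goods vehicle → XV.2; diesel-engined → XV.2.2; g.v.w. 24 t → XV.2.2.2. Scheduled 5%. quota on XV.2.2 open → in-quota 9%; Arlenia agreement on XV.2.1: XV.2.2.2 not covered; Arlenia agreement on XV.1.1.1: XV.2.2.2 not covered. → 9%.
Line C: passenger car → XV.1; hybrid → XV.1.4; g.v.w. 7 t → XV.1.4.2. Scheduled 7%. Ferrule agreement on XV.1: wholly obtained → 15% available; preference 15% not lower than 7% → no reduction. → 7%.
Sum: 9% + 9% + 7% = 25%.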